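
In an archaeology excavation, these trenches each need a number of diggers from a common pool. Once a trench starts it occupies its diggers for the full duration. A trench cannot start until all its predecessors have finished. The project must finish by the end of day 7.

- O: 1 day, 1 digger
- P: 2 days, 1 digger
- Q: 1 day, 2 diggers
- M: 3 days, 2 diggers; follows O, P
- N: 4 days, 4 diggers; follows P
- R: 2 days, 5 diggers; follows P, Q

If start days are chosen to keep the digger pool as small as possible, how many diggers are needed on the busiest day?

9

Early-start (O@1, P@1, Q@1, M@3, N@3, R@3) gives peak 11: d1:4  d2:1  d3:11  d4:11  d5:6  d6:4  d7:0.
Shift R→6.
Schedule O@1, P@1, Q@1, M@3, N@3, R@6: d1:4  d2:1  d3:6  d4:6  d5:6  d6:9  d7:5 — peak 9.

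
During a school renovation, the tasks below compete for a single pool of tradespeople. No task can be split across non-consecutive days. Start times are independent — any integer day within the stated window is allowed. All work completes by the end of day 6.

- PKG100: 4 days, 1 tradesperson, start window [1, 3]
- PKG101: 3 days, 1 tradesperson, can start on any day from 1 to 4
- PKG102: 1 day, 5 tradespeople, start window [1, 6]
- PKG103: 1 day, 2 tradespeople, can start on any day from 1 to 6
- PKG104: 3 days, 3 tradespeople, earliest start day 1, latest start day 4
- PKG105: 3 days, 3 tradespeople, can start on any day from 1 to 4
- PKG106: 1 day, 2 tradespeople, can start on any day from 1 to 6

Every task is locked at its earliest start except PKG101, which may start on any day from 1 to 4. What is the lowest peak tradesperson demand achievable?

PKG101@1: d1:17  d2:8  d3:8  d4:1  d5:0  d6:0 → peak 17
PKG101@2: d1:16  d2:8  d3:8  d4:2  d5:0  d6:0 → peak 16
PKG101@3: d1:16  d2:7  d3:8  d4:2  d5:1  d6:0 → peak 16
PKG101@4: d1:16  d2:7  d3:7  d4:2  d5:1  d6:1 → peak 16
Best is PKG101@2, peak 16.

16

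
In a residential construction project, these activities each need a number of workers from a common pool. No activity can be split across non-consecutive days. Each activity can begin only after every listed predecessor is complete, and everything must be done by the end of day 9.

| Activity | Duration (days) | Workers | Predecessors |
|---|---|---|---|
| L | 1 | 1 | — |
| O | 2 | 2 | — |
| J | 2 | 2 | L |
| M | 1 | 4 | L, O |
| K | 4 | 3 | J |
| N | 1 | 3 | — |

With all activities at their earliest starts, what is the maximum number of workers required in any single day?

Early-start schedule: L@1, O@1, J@2, M@3, K@4, N@1.
Load per day: day 1: 6, day 2: 4, day 3: 6, day 4: 3, day 5: 3, day 6: 3, day 7: 3, day 8: 0, day 9: 0.
Peak is 6.

6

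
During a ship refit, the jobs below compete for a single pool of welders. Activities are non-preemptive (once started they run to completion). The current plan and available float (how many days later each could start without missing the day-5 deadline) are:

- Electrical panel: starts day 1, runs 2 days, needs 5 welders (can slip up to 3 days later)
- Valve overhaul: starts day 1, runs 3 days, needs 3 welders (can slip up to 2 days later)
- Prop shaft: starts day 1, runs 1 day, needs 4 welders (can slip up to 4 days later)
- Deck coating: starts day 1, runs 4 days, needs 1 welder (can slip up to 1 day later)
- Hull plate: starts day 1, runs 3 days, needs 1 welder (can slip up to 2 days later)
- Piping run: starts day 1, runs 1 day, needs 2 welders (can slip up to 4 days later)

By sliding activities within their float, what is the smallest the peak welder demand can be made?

7

Early-start (Electrical panel@1, Valve overhaul@1, Prop shaft@1, Deck coating@1, Hull plate@1, Piping run@1) gives peak 16: d1:16  d2:10  d3:5  d4:1  d5:0.
Shift Valve overhaul→3, Prop shaft→5, Piping run→3.
Schedule Electrical panel@1, Valve overhaul@3, Prop shaft@5, Deck coating@1, Hull plate@1, Piping run@3: d1:7  d2:7  d3:7  d4:4  d5:7 — peak 7.
Total welder-days = 32 over 5 days ⇒ peak ≥ ⌈32/5⌉ = 7, so 7 is optimal.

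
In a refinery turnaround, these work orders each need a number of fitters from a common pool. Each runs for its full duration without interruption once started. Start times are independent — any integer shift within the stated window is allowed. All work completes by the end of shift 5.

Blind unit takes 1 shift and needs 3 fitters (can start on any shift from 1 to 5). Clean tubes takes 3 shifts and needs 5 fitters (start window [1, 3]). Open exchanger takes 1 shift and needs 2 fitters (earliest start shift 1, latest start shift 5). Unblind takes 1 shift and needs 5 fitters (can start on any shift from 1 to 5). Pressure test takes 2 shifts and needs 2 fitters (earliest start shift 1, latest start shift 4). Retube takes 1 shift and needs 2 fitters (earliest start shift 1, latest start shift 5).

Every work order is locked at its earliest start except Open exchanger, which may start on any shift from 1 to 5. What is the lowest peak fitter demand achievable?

Open exchanger@1: s1:19  s2:7  s3:5  s4:0  s5:0 → peak 19
Open exchanger@2: s1:17  s2:9  s3:5  s4:0  s5:0 → peak 17
Open exchanger@3: s1:17  s2:7  s3:7  s4:0  s5:0 → peak 17
Open exchanger@4: s1:17  s2:7  s3:5  s4:2  s5:0 → peak 17
Open exchanger@5: s1:17  s2:7  s3:5  s4:0  s5:2 → peak 17
Best is Open exchanger@2, peak 17.

17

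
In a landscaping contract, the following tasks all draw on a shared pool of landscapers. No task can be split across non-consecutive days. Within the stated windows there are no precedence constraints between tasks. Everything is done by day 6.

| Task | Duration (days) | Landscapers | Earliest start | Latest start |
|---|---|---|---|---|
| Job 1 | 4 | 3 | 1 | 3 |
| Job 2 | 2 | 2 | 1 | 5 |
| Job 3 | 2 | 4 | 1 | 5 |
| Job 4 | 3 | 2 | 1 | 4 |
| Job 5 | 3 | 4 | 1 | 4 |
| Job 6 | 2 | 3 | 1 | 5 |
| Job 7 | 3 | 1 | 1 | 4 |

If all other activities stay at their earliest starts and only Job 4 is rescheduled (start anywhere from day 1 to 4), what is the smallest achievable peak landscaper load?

17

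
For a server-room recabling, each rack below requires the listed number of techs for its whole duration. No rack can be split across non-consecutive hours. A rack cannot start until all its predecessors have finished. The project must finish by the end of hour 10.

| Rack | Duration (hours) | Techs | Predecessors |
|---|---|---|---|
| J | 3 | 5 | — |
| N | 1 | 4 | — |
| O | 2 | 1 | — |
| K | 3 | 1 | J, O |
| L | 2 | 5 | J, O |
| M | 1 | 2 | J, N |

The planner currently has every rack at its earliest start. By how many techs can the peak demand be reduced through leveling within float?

5

Early-start peak: h1:10  h2:6  h3:5  h4:8  h5:6  h6:1  h7:0  h8:0  h9:0  h10:0 ⇒ 10.
Leveled (J@1, N@4, O@4, K@6, L@9, M@5): h1:5  h2:5  h3:5  h4:5  h5:3  h6:1  h7:1  h8:1  h9:5  h10:5 ⇒ 5.
Reduction 10 − 5 = 5.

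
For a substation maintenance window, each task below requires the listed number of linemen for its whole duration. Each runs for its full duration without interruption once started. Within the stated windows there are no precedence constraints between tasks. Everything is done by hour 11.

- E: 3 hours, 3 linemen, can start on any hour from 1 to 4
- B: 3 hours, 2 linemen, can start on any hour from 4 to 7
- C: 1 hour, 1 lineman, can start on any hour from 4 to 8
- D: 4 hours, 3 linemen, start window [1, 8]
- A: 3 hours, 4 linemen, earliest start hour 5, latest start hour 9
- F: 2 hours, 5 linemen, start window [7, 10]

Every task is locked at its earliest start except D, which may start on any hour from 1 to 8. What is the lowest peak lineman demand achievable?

D@1: h1:6  h2:6  h3:6  h4:6  h5:6  h6:6  h7:9  h8:5  h9:0  h10:0  h11:0 → peak 9
D@2: h1:3  h2:6  h3:6  h4:6  h5:9  h6:6  h7:9  h8:5  h9:0  h10:0  h11:0 → peak 9
D@3: h1:3  h2:3  h3:6  h4:6  h5:9  h6:9  h7:9  h8:5  h9:0  h10:0  h11:0 → peak 9
D@4: h1:3  h2:3  h3:3  h4:6  h5:9  h6:9  h7:12  h8:5  h9:0  h10:0  h11:0 → peak 12
D@5: h1:3  h2:3  h3:3  h4:3  h5:9  h6:9  h7:12  h8:8  h9:0  h10:0  h11:0 → peak 12
D@6: h1:3  h2:3  h3:3  h4:3  h5:6  h6:9  h7:12  h8:8  h9:3  h10:0  h11:0 → peak 12
D@7: h1:3  h2:3  h3:3  h4:3  h5:6  h6:6  h7:12  h8:8  h9:3  h10:3  h11:0 → peak 12
D@8: h1:3  h2:3  h3:3  h4:3  h5:6  h6:6  h7:9  h8:8  h9:3  h10:3  h11:3 → peak 9
Best is D@1, peak 9.

9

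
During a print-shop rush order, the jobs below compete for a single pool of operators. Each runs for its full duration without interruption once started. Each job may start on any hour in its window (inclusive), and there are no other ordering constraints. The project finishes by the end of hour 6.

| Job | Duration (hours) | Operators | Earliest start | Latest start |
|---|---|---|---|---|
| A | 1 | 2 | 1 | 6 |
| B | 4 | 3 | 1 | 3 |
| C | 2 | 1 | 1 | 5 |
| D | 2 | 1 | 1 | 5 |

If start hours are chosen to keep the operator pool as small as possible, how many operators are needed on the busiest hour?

Early-start (A@1, B@1, C@1, D@1) gives peak 7: h1:7  h2:5  h3:3  h4:3  h5:0  h6:0.
Shift B→2, D→3.
Schedule A@1, B@2, C@1, D@3: h1:3  h2:4  h3:4  h4:4  h5:3  h6:0 — peak 4.

4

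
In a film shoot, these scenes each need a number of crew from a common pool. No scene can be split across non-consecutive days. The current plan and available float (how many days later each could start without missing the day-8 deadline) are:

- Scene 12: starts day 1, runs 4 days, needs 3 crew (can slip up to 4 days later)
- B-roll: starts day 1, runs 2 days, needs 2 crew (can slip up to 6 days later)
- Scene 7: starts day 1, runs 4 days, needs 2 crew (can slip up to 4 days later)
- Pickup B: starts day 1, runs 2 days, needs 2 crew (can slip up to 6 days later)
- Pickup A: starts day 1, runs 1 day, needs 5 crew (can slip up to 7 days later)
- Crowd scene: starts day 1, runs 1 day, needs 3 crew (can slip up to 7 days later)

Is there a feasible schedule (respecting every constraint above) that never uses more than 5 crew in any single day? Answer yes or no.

yes

Schedule Scene 12@1, B-roll@1, Scene 7@3, Pickup B@5, Pickup A@7, Crowd scene@8: d1:5  d2:5  d3:5  d4:5  d5:4  d6:4  d7:5  d8:3 — peak 5 ≤ 5.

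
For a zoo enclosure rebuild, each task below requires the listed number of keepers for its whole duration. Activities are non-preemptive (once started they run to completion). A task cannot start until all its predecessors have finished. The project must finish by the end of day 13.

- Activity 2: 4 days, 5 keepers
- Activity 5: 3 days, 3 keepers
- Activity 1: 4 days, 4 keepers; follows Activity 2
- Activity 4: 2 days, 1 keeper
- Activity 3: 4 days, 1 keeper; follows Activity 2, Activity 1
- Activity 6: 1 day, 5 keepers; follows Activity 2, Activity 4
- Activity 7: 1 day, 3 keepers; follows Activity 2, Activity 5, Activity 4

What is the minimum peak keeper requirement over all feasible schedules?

5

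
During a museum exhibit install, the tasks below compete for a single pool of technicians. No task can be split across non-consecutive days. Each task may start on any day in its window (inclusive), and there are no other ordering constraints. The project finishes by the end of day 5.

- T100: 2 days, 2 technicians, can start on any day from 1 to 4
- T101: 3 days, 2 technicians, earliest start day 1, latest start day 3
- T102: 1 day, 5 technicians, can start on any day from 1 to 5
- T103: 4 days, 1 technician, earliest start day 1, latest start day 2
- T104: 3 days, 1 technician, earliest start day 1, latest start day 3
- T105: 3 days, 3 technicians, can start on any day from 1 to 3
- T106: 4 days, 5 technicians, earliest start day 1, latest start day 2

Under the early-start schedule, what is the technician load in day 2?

14

At early start, day 2 has: T100, T101, T103, T104, T105, T106.
Demand: 2 + 2 + 1 + 1 + 3 + 5 = 14.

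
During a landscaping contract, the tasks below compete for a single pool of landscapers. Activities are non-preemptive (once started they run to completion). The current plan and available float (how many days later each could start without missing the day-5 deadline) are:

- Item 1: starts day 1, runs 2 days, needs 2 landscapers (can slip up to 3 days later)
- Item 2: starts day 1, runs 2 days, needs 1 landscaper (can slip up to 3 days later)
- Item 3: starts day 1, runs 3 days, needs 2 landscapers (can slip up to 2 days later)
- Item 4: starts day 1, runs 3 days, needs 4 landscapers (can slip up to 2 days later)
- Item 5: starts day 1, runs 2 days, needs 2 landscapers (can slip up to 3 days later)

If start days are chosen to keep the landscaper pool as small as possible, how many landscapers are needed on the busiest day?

Early-start (Item 1@1, Item 2@1, Item 3@1, Item 4@1, Item 5@1) gives peak 11: d1:11  d2:11  d3:6  d4:0  d5:0.
Shift Item 4→3, Item 5→4.
Schedule Item 1@1, Item 2@1, Item 3@1, Item 4@3, Item 5@4: d1:5  d2:5  d3:6  d4:6  d5:6 — peak 6.
Total landscaper-days = 28 over 5 days ⇒ peak ≥ ⌈28/5⌉ = 6, so 6 is optimal.

6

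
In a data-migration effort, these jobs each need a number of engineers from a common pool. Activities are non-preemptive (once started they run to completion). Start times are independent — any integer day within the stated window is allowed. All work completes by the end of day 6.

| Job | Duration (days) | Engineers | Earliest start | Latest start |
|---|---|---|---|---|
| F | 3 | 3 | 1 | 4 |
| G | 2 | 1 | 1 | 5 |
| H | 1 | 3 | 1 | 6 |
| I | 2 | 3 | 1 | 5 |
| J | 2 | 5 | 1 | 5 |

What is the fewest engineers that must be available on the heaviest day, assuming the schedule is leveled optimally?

6

Early-start (F@1, G@1, H@1, I@1, J@1) gives peak 15: d1:15  d2:12  d3:3  d4:0  d5:0  d6:0.
Shift H→4, I→3, J→5.
Schedule F@1, G@1, H@4, I@3, J@5: d1:4  d2:4  d3:6  d4:6  d5:5  d6:5 — peak 6.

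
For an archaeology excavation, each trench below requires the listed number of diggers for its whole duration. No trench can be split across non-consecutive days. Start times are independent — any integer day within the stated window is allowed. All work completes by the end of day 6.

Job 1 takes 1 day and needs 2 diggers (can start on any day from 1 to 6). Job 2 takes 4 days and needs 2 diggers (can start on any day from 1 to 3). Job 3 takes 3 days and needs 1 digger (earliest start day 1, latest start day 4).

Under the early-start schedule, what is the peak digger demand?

Early-start schedule: Job 1@1, Job 2@1, Job 3@1.
Load per day: day 1: 5, day 2: 3, day 3: 3, day 4: 2, day 5: 0, day 6: 0.
Peak is 5.

5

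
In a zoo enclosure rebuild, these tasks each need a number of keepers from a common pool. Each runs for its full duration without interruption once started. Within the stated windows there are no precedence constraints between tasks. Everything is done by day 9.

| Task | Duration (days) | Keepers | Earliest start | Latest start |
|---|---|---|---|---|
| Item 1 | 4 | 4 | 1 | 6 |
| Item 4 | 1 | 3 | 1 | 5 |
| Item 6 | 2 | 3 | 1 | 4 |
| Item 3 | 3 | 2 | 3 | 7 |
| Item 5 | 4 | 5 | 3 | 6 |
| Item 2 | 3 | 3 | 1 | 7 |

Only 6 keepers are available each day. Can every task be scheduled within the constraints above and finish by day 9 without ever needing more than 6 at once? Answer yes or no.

no

Total keeper-days = 60; over 9 days the average is 60/9 > 6, so some day must exceed 6.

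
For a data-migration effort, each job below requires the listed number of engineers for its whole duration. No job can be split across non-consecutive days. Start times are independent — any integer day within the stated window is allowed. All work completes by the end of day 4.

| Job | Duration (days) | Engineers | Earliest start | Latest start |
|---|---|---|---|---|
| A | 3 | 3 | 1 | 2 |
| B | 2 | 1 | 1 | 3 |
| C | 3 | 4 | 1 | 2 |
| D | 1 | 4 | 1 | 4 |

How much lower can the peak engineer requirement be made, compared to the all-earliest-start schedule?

Early-start peak: d1:12  d2:8  d3:7  d4:0 ⇒ 12.
Leveled (A@1, B@1, C@1, D@4): d1:8  d2:8  d3:7  d4:4 ⇒ 8.
Reduction 12 − 8 = 4.

4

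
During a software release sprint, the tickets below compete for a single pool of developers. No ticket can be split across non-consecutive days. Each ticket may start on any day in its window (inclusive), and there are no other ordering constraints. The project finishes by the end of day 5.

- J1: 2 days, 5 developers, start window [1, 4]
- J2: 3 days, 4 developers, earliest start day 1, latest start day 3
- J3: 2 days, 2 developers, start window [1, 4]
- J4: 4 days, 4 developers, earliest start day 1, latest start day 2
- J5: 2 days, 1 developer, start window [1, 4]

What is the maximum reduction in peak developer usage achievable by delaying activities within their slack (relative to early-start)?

6

Early-start peak: d1:16  d2:16  d3:8  d4:4  d5:0 ⇒ 16.
Leveled (J1@1, J2@3, J3@3, J4@1, J5@1): d1:10  d2:10  d3:10  d4:10  d5:4 ⇒ 10.
Reduction 16 − 10 = 6.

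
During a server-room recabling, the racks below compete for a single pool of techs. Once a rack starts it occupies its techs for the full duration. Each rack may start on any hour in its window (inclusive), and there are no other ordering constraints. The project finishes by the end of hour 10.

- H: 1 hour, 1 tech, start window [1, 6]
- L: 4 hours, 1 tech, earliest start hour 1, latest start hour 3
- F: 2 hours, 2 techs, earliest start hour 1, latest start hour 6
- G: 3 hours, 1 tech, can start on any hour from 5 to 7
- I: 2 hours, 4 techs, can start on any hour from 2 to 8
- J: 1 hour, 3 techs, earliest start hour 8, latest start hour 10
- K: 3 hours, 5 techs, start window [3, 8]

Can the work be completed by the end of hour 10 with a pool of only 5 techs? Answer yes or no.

no

The minimum achievable peak is 6; 5 < 6, so no feasible schedule stays within the cap.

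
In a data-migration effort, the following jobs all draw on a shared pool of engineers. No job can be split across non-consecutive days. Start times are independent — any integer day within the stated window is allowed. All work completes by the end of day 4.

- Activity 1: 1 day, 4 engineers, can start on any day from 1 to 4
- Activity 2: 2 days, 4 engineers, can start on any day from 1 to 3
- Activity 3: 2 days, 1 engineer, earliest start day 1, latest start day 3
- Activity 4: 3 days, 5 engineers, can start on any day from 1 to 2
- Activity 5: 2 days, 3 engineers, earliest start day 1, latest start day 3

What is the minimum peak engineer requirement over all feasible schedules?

Early-start (Activity 1@1, Activity 2@1, Activity 3@1, Activity 4@1, Activity 5@1) gives peak 17: d1:17  d2:13  d3:5  d4:0.
Shift Activity 3→3, Activity 4→2, Activity 5→3.
Schedule Activity 1@1, Activity 2@1, Activity 3@3, Activity 4@2, Activity 5@3: d1:8  d2:9  d3:9  d4:9 — peak 9.
Total engineer-days = 35 over 4 days ⇒ peak ≥ ⌈35/4⌉ = 9, so 9 is optimal.

9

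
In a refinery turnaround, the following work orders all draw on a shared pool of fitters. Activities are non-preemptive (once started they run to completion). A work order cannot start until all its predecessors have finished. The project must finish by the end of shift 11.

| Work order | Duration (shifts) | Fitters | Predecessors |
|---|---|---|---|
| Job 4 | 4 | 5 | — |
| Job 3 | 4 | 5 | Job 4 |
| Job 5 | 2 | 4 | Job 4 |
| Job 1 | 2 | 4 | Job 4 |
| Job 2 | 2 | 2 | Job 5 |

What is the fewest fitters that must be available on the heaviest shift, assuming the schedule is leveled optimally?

8

Early-start (Job 4@1, Job 3@5, Job 5@5, Job 1@5, Job 2@7) gives peak 13: s1:5  s2:5  s3:5  s4:5  s5:13  s6:13  s7:7  s8:7  s9:0  s10:0  s11:0.
Shift Job 3→7.
Schedule Job 4@1, Job 3@7, Job 5@5, Job 1@5, Job 2@7: s1:5  s2:5  s3:5  s4:5  s5:8  s6:8  s7:7  s8:7  s9:5  s10:5  s11:0 — peak 8.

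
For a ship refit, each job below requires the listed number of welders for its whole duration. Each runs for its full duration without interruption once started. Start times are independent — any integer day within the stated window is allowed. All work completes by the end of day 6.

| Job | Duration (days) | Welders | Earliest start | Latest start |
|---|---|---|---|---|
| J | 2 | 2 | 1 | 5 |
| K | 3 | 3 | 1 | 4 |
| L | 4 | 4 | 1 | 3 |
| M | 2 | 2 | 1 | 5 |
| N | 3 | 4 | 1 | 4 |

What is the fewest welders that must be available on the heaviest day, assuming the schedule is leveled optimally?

8

Early-start (J@1, K@1, L@1, M@1, N@1) gives peak 15: d1:15  d2:15  d3:11  d4:4  d5:0  d6:0.
Shift L→3, N→4.
Schedule J@1, K@1, L@3, M@1, N@4: d1:7  d2:7  d3:7  d4:8  d5:8  d6:8 — peak 8.
Total welder-days = 45 over 6 days ⇒ peak ≥ ⌈45/6⌉ = 8, so 8 is optimal.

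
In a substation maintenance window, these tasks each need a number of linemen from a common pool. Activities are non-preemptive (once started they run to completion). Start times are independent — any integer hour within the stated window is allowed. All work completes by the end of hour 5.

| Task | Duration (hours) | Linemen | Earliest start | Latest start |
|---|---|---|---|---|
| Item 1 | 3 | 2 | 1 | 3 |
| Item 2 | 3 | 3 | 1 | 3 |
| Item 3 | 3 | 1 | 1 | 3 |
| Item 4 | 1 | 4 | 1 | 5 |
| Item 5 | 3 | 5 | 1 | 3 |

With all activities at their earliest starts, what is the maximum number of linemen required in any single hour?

15

Early-start schedule: Item 1@1, Item 2@1, Item 3@1, Item 4@1, Item 5@1.
Load per hour: hour 1: 15, hour 2: 11, hour 3: 11, hour 4: 0, hour 5: 0.
Peak is 15.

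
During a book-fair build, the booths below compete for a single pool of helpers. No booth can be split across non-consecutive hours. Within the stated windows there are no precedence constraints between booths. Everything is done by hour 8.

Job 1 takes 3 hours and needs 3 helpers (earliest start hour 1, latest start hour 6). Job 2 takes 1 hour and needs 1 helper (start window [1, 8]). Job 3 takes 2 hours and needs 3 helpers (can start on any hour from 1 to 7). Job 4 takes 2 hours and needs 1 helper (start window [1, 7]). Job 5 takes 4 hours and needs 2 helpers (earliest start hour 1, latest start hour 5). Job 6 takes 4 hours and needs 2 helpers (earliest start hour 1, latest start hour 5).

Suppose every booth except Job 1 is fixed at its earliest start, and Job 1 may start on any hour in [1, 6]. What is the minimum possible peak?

Job 1@1: h1:12  h2:11  h3:7  h4:4  h5:0  h6:0  h7:0  h8:0 → peak 12
Job 1@2: h1:9  h2:11  h3:7  h4:7  h5:0  h6:0  h7:0  h8:0 → peak 11
Job 1@3: h1:9  h2:8  h3:7  h4:7  h5:3  h6:0  h7:0  h8:0 → peak 9
Job 1@4: h1:9  h2:8  h3:4  h4:7  h5:3  h6:3  h7:0  h8:0 → peak 9
Job 1@5: h1:9  h2:8  h3:4  h4:4  h5:3  h6:3  h7:3  h8:0 → peak 9
Job 1@6: h1:9  h2:8  h3:4  h4:4  h5:0  h6:3  h7:3  h8:3 → peak 9
Best is Job 1@3, peak 9.

9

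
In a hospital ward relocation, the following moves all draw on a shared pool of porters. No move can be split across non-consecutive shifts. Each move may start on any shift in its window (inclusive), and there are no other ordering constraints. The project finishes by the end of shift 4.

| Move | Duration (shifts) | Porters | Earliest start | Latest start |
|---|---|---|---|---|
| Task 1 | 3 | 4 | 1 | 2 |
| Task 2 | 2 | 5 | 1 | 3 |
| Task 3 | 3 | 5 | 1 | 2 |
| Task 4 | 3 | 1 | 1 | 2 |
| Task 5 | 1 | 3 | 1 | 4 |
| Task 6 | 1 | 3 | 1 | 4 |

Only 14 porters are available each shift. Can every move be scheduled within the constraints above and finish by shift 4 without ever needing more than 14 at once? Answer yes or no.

no

The minimum achievable peak is 15; 14 < 15, so no feasible schedule stays within the cap.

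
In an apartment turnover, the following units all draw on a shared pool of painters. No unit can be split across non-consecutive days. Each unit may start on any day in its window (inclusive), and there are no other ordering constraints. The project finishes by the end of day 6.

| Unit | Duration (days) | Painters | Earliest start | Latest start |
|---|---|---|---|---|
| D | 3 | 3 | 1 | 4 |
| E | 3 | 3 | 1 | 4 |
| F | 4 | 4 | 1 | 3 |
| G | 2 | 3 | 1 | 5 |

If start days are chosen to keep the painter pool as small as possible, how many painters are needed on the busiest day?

Early-start (D@1, E@1, F@1, G@1) gives peak 13: d1:13  d2:13  d3:10  d4:4  d5:0  d6:0.
Shift E→4, G→5.
Schedule D@1, E@4, F@1, G@5: d1:7  d2:7  d3:7  d4:7  d5:6  d6:6 — peak 7.
Total painter-days = 40 over 6 days ⇒ peak ≥ ⌈40/6⌉ = 7, so 7 is optimal.

7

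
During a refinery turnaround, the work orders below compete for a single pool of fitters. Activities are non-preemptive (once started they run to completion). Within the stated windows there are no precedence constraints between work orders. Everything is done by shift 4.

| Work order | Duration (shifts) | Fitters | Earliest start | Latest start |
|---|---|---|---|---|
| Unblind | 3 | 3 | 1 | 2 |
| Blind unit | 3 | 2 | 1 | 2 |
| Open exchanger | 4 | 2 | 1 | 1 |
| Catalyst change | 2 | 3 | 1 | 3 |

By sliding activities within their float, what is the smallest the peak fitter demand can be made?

10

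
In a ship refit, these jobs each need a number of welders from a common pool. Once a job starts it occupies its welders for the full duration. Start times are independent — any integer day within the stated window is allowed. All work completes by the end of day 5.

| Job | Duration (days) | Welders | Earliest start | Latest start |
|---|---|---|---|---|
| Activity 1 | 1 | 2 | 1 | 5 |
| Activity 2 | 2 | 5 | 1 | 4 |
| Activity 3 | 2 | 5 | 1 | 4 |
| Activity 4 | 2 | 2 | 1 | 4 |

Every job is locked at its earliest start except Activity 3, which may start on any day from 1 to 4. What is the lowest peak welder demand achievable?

Activity 3@1: d1:14  d2:12  d3:0  d4:0  d5:0 → peak 14
Activity 3@2: d1:9  d2:12  d3:5  d4:0  d5:0 → peak 12
Activity 3@3: d1:9  d2:7  d3:5  d4:5  d5:0 → peak 9
Activity 3@4: d1:9  d2:7  d3:0  d4:5  d5:5 → peak 9
Best is Activity 3@3, peak 9.

9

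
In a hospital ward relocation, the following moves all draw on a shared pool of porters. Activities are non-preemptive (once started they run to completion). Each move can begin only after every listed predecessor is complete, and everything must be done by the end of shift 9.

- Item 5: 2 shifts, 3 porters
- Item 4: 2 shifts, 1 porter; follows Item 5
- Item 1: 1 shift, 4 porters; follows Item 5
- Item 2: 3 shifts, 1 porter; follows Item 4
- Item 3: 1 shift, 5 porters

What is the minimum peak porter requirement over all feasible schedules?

Early-start (Item 5@1, Item 4@3, Item 1@3, Item 2@5, Item 3@1) gives peak 8: s1:8  s2:3  s3:5  s4:1  s5:1  s6:1  s7:1  s8:0  s9:0.
Shift Item 3→8.
Schedule Item 5@1, Item 4@3, Item 1@3, Item 2@5, Item 3@8: s1:3  s2:3  s3:5  s4:1  s5:1  s6:1  s7:1  s8:5  s9:0 — peak 5.

5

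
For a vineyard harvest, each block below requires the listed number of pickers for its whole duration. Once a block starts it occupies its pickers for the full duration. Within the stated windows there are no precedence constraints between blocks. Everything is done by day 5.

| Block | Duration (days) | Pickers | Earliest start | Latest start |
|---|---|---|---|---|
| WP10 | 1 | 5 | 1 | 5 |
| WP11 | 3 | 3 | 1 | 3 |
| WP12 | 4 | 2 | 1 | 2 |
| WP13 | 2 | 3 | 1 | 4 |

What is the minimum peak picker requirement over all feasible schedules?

8

Early-start (WP10@1, WP11@1, WP12@1, WP13@1) gives peak 13: d1:13  d2:8  d3:5  d4:2  d5:0.
Shift WP12→2, WP13→2.
Schedule WP10@1, WP11@1, WP12@2, WP13@2: d1:8  d2:8  d3:8  d4:2  d5:2 — peak 8.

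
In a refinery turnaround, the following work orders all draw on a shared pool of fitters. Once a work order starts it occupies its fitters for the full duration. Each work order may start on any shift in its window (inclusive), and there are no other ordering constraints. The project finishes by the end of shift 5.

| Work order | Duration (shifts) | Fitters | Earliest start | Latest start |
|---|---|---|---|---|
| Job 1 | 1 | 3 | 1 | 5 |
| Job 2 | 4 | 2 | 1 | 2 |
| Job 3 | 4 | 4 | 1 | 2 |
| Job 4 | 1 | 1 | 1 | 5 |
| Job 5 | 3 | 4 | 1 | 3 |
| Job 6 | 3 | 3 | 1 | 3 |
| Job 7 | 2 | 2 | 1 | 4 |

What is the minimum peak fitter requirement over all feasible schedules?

13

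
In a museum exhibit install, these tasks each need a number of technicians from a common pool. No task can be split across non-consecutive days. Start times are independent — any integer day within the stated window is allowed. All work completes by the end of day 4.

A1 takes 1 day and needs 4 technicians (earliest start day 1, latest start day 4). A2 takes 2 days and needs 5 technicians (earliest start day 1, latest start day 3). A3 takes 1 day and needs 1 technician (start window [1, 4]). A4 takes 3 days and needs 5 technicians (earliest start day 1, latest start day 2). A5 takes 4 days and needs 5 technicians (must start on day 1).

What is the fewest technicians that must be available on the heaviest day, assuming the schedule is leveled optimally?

15

Early-start (A1@1, A2@1, A3@1, A4@1, A5@1) gives peak 20: d1:20  d2:15  d3:10  d4:5.
Shift A4→2.
Schedule A1@1, A2@1, A3@1, A4@2, A5@1: d1:15  d2:15  d3:10  d4:10 — peak 15.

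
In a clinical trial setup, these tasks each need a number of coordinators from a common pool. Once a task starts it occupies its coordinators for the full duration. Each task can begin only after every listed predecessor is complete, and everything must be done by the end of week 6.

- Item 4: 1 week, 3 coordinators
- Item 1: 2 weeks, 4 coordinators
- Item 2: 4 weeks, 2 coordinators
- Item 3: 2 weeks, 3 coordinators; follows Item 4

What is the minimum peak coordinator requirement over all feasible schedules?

5

Early-start (Item 4@1, Item 1@1, Item 2@1, Item 3@2) gives peak 9: w1:9  w2:9  w3:5  w4:2  w5:0  w6:0.
Shift Item 1→5.
Schedule Item 4@1, Item 1@5, Item 2@1, Item 3@2: w1:5  w2:5  w3:5  w4:2  w5:4  w6:4 — peak 5.
Total coordinator-weeks = 25 over 6 weeks ⇒ peak ≥ ⌈25/6⌉ = 5, so 5 is optimal.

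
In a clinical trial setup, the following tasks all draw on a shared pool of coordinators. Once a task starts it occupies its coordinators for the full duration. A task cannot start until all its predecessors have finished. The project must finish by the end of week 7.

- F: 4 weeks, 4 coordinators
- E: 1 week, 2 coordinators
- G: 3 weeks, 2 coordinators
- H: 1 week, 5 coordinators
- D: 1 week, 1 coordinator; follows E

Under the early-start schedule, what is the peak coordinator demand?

13

Early-start schedule: F@1, E@1, G@1, H@1, D@2.
Load per week: week 1: 13, week 2: 7, week 3: 6, week 4: 4, week 5: 0, week 6: 0, week 7: 0.
Peak is 13.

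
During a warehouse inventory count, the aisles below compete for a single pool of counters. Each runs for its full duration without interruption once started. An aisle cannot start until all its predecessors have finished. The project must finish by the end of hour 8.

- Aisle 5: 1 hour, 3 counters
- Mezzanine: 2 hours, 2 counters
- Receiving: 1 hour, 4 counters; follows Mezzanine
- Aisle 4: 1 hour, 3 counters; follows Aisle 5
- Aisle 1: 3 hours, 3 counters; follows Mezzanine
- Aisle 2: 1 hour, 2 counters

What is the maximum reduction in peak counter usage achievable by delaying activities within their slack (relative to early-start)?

3

Early-start peak: h1:7  h2:5  h3:7  h4:3  h5:3  h6:0  h7:0  h8:0 ⇒ 7.
Leveled (Aisle 5@1, Mezzanine@2, Receiving@4, Aisle 4@5, Aisle 1@6, Aisle 2@2): h1:3  h2:4  h3:2  h4:4  h5:3  h6:3  h7:3  h8:3 ⇒ 4.
Reduction 7 − 4 = 3.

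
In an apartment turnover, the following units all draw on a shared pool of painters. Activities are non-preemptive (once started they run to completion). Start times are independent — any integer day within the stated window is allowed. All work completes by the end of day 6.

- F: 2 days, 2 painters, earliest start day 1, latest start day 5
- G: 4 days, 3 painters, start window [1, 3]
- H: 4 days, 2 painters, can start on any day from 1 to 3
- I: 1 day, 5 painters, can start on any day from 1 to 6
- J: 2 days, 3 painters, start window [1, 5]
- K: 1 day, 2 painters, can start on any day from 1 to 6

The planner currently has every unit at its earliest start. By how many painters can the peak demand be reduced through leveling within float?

10

Early-start peak: d1:17  d2:10  d3:5  d4:5  d5:0  d6:0 ⇒ 17.
Leveled (F@2, G@2, H@1, I@1, J@5, K@4): d1:7  d2:7  d3:7  d4:7  d5:6  d6:3 ⇒ 7.
Reduction 17 − 7 = 10.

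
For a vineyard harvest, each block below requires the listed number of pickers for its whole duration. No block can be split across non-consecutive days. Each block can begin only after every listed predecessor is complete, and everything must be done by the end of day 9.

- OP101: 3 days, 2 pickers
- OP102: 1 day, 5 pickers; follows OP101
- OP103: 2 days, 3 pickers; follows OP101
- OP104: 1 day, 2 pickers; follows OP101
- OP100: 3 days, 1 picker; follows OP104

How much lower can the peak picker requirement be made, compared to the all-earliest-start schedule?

Early-start peak: d1:2  d2:2  d3:2  d4:10  d5:4  d6:1  d7:1  d8:0  d9:0 ⇒ 10.
Leveled (OP101@1, OP102@4, OP103@5, OP104@5, OP100@6): d1:2  d2:2  d3:2  d4:5  d5:5  d6:4  d7:1  d8:1  d9:0 ⇒ 5.
Reduction 10 − 5 = 5.

5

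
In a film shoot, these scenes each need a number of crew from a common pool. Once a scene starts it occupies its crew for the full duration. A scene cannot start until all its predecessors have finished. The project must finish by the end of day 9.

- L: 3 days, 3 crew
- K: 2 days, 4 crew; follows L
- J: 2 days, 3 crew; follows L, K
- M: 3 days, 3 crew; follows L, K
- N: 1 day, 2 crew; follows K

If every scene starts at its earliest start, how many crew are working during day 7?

6

At early start, day 7 has: J, M.
Demand: 3 + 3 = 6.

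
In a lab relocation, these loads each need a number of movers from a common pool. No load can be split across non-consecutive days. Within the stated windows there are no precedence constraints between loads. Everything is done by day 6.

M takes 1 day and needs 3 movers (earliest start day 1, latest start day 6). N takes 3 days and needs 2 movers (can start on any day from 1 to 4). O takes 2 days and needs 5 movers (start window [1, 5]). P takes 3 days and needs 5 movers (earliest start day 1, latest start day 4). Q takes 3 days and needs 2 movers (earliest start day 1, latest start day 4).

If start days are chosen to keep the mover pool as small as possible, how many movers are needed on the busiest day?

Early-start (M@1, N@1, O@1, P@1, Q@1) gives peak 17: d1:17  d2:14  d3:9  d4:0  d5:0  d6:0.
Shift O→2, P→4, Q→4.
Schedule M@1, N@1, O@2, P@4, Q@4: d1:5  d2:7  d3:7  d4:7  d5:7  d6:7 — peak 7.
Total mover-days = 40 over 6 days ⇒ peak ≥ ⌈40/6⌉ = 7, so 7 is optimal.

7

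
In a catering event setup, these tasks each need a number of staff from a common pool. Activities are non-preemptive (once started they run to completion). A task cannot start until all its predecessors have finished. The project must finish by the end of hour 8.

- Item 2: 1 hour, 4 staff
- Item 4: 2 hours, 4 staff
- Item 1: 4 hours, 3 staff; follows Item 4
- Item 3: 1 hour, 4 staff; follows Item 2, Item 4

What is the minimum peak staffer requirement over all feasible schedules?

Early-start (Item 2@1, Item 4@1, Item 1@3, Item 3@3) gives peak 8: h1:8  h2:4  h3:7  h4:3  h5:3  h6:3  h7:0  h8:0.
Shift Item 4→2, Item 1→4, Item 3→8.
Schedule Item 2@1, Item 4@2, Item 1@4, Item 3@8: h1:4  h2:4  h3:4  h4:3  h5:3  h6:3  h7:3  h8:4 — peak 4.
Total staffer-hours = 28 over 8 hours ⇒ peak ≥ ⌈28/8⌉ = 4, so 4 is optimal.

4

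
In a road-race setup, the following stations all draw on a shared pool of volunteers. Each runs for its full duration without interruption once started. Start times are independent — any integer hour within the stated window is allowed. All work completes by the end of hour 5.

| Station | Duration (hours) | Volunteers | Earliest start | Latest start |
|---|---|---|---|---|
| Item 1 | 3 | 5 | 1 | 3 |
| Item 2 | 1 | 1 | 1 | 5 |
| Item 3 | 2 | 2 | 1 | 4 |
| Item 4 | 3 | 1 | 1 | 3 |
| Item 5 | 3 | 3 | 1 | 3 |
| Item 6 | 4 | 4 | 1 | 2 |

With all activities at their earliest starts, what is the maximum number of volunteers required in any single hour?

16

Early-start schedule: Item 1@1, Item 2@1, Item 3@1, Item 4@1, Item 5@1, Item 6@1.
Load per hour: hour 1: 16, hour 2: 15, hour 3: 13, hour 4: 4, hour 5: 0.
Peak is 16.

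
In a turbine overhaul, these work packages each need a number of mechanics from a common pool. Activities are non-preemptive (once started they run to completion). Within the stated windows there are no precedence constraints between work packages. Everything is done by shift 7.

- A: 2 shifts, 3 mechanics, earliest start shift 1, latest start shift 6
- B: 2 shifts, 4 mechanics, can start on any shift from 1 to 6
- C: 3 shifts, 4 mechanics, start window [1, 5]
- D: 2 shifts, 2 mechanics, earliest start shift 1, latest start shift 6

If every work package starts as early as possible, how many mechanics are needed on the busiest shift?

13

Early-start schedule: A@1, B@1, C@1, D@1.
Load per shift: shift 1: 13, shift 2: 13, shift 3: 4, shift 4: 0, shift 5: 0, shift 6: 0, shift 7: 0.
Peak is 13.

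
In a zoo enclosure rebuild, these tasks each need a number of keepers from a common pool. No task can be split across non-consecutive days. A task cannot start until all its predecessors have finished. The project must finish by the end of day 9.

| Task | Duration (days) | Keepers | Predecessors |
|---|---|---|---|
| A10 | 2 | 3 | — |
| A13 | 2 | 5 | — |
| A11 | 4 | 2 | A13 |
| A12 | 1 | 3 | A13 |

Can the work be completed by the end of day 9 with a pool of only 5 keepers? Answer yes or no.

yes

Schedule A10@1, A13@3, A11@5, A12@5: d1:3  d2:3  d3:5  d4:5  d5:5  d6:2  d7:2  d8:2  d9:0 — peak 5 ≤ 5.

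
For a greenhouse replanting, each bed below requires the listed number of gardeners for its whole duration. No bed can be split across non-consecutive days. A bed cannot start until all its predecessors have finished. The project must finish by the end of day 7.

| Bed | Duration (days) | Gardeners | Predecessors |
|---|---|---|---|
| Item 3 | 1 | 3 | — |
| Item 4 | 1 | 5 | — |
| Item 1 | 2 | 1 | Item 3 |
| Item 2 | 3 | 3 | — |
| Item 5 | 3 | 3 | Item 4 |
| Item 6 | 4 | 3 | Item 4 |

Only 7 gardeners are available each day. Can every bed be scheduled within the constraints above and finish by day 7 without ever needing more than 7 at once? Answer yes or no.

yes

Schedule Item 3@2, Item 4@1, Item 1@3, Item 2@2, Item 5@5, Item 6@3: d1:5  d2:6  d3:7  d4:7  d5:6  d6:6  d7:3 — peak 7 ≤ 7.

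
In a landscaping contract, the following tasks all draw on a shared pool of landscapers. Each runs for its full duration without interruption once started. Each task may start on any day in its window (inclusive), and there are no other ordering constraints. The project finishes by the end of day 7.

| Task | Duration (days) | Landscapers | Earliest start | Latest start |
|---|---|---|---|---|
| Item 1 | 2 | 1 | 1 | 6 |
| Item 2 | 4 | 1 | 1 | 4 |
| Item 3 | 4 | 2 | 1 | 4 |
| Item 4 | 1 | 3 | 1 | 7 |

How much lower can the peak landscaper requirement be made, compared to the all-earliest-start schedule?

Early-start peak: d1:7  d2:4  d3:3  d4:3  d5:0  d6:0  d7:0 ⇒ 7.
Leveled (Item 1@1, Item 2@1, Item 3@3, Item 4@7): d1:2  d2:2  d3:3  d4:3  d5:2  d6:2  d7:3 ⇒ 3.
Reduction 7 − 3 = 4.

4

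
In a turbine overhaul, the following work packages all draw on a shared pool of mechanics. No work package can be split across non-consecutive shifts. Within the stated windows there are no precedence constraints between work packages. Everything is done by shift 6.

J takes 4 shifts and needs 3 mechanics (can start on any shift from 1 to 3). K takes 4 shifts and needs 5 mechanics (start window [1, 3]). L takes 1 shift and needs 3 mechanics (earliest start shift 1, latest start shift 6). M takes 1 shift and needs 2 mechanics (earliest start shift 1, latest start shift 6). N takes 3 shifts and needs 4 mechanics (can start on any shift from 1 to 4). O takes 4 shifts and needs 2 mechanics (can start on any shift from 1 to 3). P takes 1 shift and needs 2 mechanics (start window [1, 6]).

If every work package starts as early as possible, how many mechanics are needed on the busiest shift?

21

Early-start schedule: J@1, K@1, L@1, M@1, N@1, O@1, P@1.
Load per shift: shift 1: 21, shift 2: 14, shift 3: 14, shift 4: 10, shift 5: 0, shift 6: 0.
Peak is 21.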